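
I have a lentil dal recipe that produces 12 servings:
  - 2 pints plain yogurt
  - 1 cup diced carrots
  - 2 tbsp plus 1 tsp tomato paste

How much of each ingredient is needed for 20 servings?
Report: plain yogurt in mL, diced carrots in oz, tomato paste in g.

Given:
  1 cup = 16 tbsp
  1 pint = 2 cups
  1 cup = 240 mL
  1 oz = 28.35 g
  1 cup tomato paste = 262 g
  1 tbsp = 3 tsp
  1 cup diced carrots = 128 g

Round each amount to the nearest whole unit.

plain yogurt: 1600 mL; diced carrots: 8 oz; tomato paste: 64 g

Scaling factor: 20/12 = 5/3.
plain yogurt: 2 pint × 5/3 × 2 cup/pint × 240 mL/cup = 1600 mL
diced carrots: 1 cup × 5/3 × 128 g/cup ÷ 28.35 g/oz ≈ 8 oz
tomato paste: (2 tbsp + 1 tsp = 7/3 tbsp) × 5/3 ÷ 16 tbsp/cup × 262 g/cup ≈ 64 g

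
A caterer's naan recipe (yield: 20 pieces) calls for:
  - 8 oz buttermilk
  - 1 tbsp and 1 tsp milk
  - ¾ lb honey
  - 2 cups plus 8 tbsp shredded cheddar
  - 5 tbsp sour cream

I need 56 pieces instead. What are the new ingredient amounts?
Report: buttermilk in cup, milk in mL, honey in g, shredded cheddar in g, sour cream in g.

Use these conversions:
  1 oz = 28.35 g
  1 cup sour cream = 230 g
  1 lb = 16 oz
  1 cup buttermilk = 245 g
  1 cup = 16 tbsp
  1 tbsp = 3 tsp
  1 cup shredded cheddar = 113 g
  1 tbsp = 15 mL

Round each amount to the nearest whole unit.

buttermilk: 3 cup; milk: 56 mL; honey: 953 g; shredded cheddar: 791 g; sour cream: 201 g

Scaling factor: 56/20 = 14/5 = 2.8.
buttermilk: 8 oz × 14/5 × 28.35 g/oz ÷ 245 g/cup ≈ 3 cup
milk: (1 tbsp + 1 tsp = 4/3 tbsp) × 14/5 × 15 mL/tbsp = 56 mL
honey: 0.75 lb × 14/5 × 16 oz/lb × 28.35 g/oz ≈ 953 g
shredded cheddar: (2 cup + 8 tbsp = 2.5 cup) × 14/5 × 113 g/cup = 791 g
sour cream: 5 tbsp × 14/5 ÷ 16 tbsp/cup × 230 g/cup ≈ 201 g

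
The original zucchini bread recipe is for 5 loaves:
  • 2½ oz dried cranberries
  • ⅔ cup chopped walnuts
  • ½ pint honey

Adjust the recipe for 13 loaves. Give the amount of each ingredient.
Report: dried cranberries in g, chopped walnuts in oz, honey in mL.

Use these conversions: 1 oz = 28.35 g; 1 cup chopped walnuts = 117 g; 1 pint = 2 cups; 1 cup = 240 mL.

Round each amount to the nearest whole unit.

dried cranberries: 184 g; chopped walnuts: 7 oz; honey: 624 mL

Scaling factor: 13/5 = 2.6.
dried cranberries: 2.5 oz × 13/5 × 28.35 g/oz ≈ 184 g
chopped walnuts: 2/3 cup × 13/5 × 117 g/cup ÷ 28.35 g/oz ≈ 7 oz
honey: 0.5 pint × 13/5 × 2 cup/pint × 240 mL/cup = 624 mL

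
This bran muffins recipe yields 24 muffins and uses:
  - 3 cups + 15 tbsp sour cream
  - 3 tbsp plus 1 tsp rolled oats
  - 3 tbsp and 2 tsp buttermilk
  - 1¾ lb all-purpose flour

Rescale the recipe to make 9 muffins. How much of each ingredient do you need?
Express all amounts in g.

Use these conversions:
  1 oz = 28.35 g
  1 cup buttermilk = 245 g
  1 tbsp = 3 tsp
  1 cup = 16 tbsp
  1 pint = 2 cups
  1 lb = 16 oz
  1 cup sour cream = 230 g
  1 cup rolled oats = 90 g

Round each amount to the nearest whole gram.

sour cream: 340 g; rolled oats: 7 g; buttermilk: 21 g; all-purpose flour: 298 g

Scaling factor: 9/24 = 3/8 = 0.375.
sour cream: (3 cup + 15 tbsp = 3.9375 cup) × 3/8 × 230 g/cup ≈ 340 g
rolled oats: (3 tbsp + 1 tsp = 10/3 tbsp) × 3/8 ÷ 16 tbsp/cup × 90 g/cup ≈ 7 g
buttermilk: (3 tbsp + 2 tsp = 11/3 tbsp) × 3/8 ÷ 16 tbsp/cup × 245 g/cup ≈ 21 g
all-purpose flour: 1.75 lb × 3/8 × 16 oz/lb × 28.35 g/oz ≈ 298 g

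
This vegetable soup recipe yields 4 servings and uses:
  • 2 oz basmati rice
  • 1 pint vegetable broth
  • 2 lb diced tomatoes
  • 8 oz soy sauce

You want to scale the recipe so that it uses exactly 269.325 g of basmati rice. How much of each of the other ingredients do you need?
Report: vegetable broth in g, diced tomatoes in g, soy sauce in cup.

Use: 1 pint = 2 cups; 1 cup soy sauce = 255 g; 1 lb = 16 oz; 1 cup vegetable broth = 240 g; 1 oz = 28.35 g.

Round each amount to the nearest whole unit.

vegetable broth: 2280 g; diced tomatoes: 4309 g; soy sauce: 4 cup

The original recipe has 56.7 g of basmati rice, so the scaling factor is 269.325 ÷ 56.7 = 19/4 = 4.75.
vegetable broth: 1 pint × 19/4 × 2 cup/pint × 240 g/cup = 2280 g
diced tomatoes: 2 lb × 19/4 × 16 oz/lb × 28.35 g/oz ≈ 4309 g
soy sauce: 8 oz × 19/4 × 28.35 g/oz ÷ 255 g/cup ≈ 4 cup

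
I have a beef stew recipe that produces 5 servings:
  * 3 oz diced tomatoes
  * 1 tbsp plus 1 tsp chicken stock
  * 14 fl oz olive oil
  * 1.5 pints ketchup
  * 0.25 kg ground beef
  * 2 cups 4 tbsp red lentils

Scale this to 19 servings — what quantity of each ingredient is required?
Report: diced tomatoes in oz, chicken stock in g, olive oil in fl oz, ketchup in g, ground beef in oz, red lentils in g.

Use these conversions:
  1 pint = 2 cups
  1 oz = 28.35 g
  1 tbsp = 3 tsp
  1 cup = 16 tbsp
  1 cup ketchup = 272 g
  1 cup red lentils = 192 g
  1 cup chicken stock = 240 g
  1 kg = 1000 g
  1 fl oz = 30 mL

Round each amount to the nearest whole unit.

diced tomatoes: 11 oz; chicken stock: 76 g; olive oil: 53 fl oz; ketchup: 3101 g; ground beef: 34 oz; red lentils: 1642 g

Scaling factor: 19/5 = 3.8.
diced tomatoes: 3 oz × 19/5 ≈ 11 oz
chicken stock: (1 tbsp + 1 tsp = 4/3 tbsp) × 19/5 ÷ 16 tbsp/cup × 240 g/cup = 76 g
olive oil: 14 fl oz × 19/5 ≈ 53 fl oz
ketchup: 1.5 pint × 19/5 × 2 cup/pint × 272 g/cup ≈ 3101 g
ground beef: 0.25 kg × 19/5 × 1000 g/kg ÷ 28.35 g/oz ≈ 34 oz
red lentils: (2 cup + 4 tbsp = 2.25 cup) × 19/5 × 192 g/cup ≈ 1642 g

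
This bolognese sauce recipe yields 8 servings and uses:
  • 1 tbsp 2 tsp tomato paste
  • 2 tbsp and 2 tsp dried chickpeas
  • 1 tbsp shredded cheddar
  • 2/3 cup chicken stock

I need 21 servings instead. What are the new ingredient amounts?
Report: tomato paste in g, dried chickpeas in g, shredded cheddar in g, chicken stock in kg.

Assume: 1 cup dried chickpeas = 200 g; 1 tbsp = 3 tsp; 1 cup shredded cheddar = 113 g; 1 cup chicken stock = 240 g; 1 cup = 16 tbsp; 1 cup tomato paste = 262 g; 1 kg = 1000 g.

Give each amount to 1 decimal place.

tomato paste: 71.6 g; dried chickpeas: 87.5 g; shredded cheddar: 18.5 g; chicken stock: 0.4 kg

Scaling factor: 21/8 = 2.625.
tomato paste: (1 tbsp + 2 tsp = 5/3 tbsp) × 21/8 ÷ 16 tbsp/cup × 262 g/cup ≈ 71.6 g
dried chickpeas: (2 tbsp + 2 tsp = 8/3 tbsp) × 21/8 ÷ 16 tbsp/cup × 200 g/cup = 87.5 g
shredded cheddar: 1 tbsp × 21/8 ÷ 16 tbsp/cup × 113 g/cup ≈ 18.5 g
chicken stock: 2/3 cup × 21/8 × 240 g/cup ÷ 1000 g/kg ≈ 0.4 kg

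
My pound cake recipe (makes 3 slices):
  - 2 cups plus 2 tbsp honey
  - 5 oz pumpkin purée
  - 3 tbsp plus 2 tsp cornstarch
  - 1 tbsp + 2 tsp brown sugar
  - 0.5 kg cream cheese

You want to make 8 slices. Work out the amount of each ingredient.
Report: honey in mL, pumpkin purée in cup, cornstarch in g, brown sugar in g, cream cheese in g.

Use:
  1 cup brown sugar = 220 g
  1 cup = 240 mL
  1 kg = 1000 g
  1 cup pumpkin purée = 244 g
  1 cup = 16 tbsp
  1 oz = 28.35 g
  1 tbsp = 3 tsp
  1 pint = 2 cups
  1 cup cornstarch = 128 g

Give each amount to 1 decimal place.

honey: 1360.0 mL; pumpkin purée: 1.5 cup; cornstarch: 78.2 g; brown sugar: 61.1 g; cream cheese: 1333.3 g

Scaling factor: 8/3.
honey: (2 cup + 2 tbsp = 2.125 cup) × 8/3 × 240 mL/cup = 1360.0 mL
pumpkin purée: 5 oz × 8/3 × 28.35 g/oz ÷ 244 g/cup ≈ 1.5 cup
cornstarch: (3 tbsp + 2 tsp = 11/3 tbsp) × 8/3 ÷ 16 tbsp/cup × 128 g/cup ≈ 78.2 g
brown sugar: (1 tbsp + 2 tsp = 5/3 tbsp) × 8/3 ÷ 16 tbsp/cup × 220 g/cup ≈ 61.1 g
cream cheese: 0.5 kg × 8/3 × 1000 g/kg ≈ 1333.3 g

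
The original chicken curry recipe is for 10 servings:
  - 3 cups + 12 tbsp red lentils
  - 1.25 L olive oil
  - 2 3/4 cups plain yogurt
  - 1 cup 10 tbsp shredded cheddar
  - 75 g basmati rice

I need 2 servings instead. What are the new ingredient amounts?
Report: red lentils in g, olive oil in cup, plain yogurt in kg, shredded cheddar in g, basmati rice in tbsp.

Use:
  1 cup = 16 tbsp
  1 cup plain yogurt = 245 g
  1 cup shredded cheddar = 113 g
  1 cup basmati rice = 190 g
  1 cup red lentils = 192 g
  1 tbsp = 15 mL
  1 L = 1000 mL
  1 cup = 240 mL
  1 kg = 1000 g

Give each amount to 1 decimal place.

red lentils: 144.0 g; olive oil: 1.0 cup; plain yogurt: 0.1 kg; shredded cheddar: 36.7 g; basmati rice: 1.3 tbsp

Scaling factor: 2/10 = 1/5 = 0.2.
red lentils: (3 cup + 12 tbsp = 3.75 cup) × 1/5 × 192 g/cup = 144.0 g
olive oil: 1.25 L × 1/5 × 1000 mL/L ÷ 240 mL/cup ≈ 1.0 cup
plain yogurt: 2.75 cup × 1/5 × 245 g/cup ÷ 1000 g/kg ≈ 0.1 kg
shredded cheddar: (1 cup + 10 tbsp = 1.625 cup) × 1/5 × 113 g/cup ≈ 36.7 g
basmati rice: 75 g × 1/5 ÷ 190 g/cup × 16 tbsp/cup ≈ 1.3 tbsp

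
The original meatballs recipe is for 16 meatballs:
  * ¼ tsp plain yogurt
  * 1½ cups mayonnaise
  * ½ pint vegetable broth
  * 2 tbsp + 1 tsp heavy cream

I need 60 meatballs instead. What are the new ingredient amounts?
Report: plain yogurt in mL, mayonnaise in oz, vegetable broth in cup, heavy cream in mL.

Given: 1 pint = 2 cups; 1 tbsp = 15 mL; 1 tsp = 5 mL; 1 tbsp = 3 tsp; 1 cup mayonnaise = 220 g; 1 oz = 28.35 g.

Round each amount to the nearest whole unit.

plain yogurt: 5 mL; mayonnaise: 44 oz; vegetable broth: 4 cup; heavy cream: 131 mL

Scaling factor: 60/16 = 15/4 = 3.75.
plain yogurt: 0.25 tsp × 15/4 × 5 mL/tsp ≈ 5 mL
mayonnaise: 1.5 cup × 15/4 × 220 g/cup ÷ 28.35 g/oz ≈ 44 oz
vegetable broth: 0.5 pint × 15/4 × 2 cup/pint ≈ 4 cup
heavy cream: (2 tbsp + 1 tsp = 7/3 tbsp) × 15/4 × 15 mL/tbsp ≈ 131 mL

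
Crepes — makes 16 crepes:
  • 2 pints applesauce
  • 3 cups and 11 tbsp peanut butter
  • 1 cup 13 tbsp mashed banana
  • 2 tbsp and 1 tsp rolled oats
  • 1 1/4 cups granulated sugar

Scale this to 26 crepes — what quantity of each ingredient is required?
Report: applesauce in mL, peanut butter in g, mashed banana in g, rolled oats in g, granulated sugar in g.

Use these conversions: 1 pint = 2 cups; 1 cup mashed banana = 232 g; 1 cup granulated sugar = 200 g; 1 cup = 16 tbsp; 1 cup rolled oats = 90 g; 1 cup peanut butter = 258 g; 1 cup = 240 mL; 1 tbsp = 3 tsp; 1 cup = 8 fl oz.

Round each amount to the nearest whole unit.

applesauce: 1560 mL; peanut butter: 1546 g; mashed banana: 683 g; rolled oats: 21 g; granulated sugar: 406 g

Scaling factor: 26/16 = 13/8 = 1.625.
applesauce: 2 pint × 13/8 × 2 cup/pint × 240 mL/cup = 1560 mL
peanut butter: (3 cup + 11 tbsp = 3.6875 cup) × 13/8 × 258 g/cup ≈ 1546 g
mashed banana: (1 cup + 13 tbsp = 1.8125 cup) × 13/8 × 232 g/cup ≈ 683 g
rolled oats: (2 tbsp + 1 tsp = 7/3 tbsp) × 13/8 ÷ 16 tbsp/cup × 90 g/cup ≈ 21 g
granulated sugar: 1.25 cup × 13/8 × 200 g/cup ≈ 406 g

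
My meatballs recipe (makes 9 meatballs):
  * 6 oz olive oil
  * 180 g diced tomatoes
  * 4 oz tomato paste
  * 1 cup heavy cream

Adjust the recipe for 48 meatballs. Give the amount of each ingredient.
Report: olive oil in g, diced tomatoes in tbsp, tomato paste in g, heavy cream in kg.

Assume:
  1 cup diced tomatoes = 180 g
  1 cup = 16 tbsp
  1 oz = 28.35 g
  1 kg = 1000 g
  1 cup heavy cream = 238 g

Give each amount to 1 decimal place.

olive oil: 907.2 g; diced tomatoes: 85.3 tbsp; tomato paste: 604.8 g; heavy cream: 1.3 kg

Scaling factor: 48/9 = 16/3.
olive oil: 6 oz × 16/3 × 28.35 g/oz = 907.2 g
diced tomatoes: 180 g × 16/3 ÷ 180 g/cup × 16 tbsp/cup ≈ 85.3 tbsp
tomato paste: 4 oz × 16/3 × 28.35 g/oz = 604.8 g
heavy cream: 1 cup × 16/3 × 238 g/cup ÷ 1000 g/kg ≈ 1.3 kg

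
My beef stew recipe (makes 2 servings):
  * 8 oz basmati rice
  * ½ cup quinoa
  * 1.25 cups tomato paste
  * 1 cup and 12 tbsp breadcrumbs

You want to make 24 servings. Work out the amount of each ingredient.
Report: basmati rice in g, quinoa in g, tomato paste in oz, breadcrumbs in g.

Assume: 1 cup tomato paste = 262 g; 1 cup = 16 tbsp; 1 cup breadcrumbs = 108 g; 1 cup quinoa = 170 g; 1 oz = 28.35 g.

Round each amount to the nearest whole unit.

Scaling factor: 24/2 = 12.
basmati rice: 8 oz × 12 × 28.35 g/oz ≈ 2722 g
quinoa: 0.5 cup × 12 × 170 g/cup = 1020 g
tomato paste: 1.25 cup × 12 × 262 g/cup ÷ 28.35 g/oz ≈ 139 oz
breadcrumbs: (1 cup + 12 tbsp = 1.75 cup) × 12 × 108 g/cup = 2268 g

basmati rice: 2722 g; quinoa: 1020 g; tomato paste: 139 oz; breadcrumbs: 2268 g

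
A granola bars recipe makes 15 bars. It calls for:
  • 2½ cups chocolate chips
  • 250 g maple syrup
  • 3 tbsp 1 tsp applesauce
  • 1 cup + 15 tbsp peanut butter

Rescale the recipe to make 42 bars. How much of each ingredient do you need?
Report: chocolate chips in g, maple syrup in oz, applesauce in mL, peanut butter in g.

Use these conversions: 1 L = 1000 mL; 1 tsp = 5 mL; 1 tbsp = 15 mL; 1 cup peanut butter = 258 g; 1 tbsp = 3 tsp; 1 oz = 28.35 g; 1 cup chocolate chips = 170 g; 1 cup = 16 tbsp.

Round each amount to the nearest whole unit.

Scaling factor: 42/15 = 14/5 = 2.8.
chocolate chips: 2.5 cup × 14/5 × 170 g/cup = 1190 g
maple syrup: 250 g × 14/5 ÷ 28.35 g/oz ≈ 25 oz
applesauce: (3 tbsp + 1 tsp = 10/3 tbsp) × 14/5 × 15 mL/tbsp = 140 mL
peanut butter: (1 cup + 15 tbsp = 1.9375 cup) × 14/5 × 258 g/cup ≈ 1400 g

chocolate chips: 1190 g; maple syrup: 25 oz; applesauce: 140 mL; peanut butter: 1400 g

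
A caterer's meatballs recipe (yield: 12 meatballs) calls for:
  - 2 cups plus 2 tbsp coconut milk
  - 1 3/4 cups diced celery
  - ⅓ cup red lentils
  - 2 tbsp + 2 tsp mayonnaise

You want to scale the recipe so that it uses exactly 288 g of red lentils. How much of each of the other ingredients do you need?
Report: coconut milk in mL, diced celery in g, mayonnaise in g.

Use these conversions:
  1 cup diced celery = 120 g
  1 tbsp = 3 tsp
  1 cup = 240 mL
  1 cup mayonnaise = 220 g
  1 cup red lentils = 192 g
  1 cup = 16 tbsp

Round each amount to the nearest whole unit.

coconut milk: 2295 mL; diced celery: 945 g; mayonnaise: 165 g

The original recipe has 64 g of red lentils, so the scaling factor is 288 ÷ 64 = 9/2 = 4.5.
coconut milk: (2 cup + 2 tbsp = 2.125 cup) × 9/2 × 240 mL/cup = 2295 mL
diced celery: 1.75 cup × 9/2 × 120 g/cup = 945 g
mayonnaise: (2 tbsp + 2 tsp = 8/3 tbsp) × 9/2 ÷ 16 tbsp/cup × 220 g/cup = 165 g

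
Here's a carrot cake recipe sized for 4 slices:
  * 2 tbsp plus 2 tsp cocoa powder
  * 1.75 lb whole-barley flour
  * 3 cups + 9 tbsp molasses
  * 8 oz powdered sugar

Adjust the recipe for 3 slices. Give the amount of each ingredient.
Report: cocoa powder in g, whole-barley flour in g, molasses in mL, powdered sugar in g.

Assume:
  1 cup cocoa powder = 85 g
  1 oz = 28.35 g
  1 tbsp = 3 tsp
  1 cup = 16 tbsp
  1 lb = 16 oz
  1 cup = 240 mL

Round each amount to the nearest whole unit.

Scaling factor: 3/4 = 0.75.
cocoa powder: (2 tbsp + 2 tsp = 8/3 tbsp) × 3/4 ÷ 16 tbsp/cup × 85 g/cup ≈ 11 g
whole-barley flour: 1.75 lb × 3/4 × 16 oz/lb × 28.35 g/oz ≈ 595 g
molasses: (3 cup + 9 tbsp = 3.5625 cup) × 3/4 × 240 mL/cup ≈ 641 mL
powdered sugar: 8 oz × 3/4 × 28.35 g/oz ≈ 170 g

cocoa powder: 11 g; whole-barley flour: 595 g; molasses: 641 mL; powdered sugar: 170 g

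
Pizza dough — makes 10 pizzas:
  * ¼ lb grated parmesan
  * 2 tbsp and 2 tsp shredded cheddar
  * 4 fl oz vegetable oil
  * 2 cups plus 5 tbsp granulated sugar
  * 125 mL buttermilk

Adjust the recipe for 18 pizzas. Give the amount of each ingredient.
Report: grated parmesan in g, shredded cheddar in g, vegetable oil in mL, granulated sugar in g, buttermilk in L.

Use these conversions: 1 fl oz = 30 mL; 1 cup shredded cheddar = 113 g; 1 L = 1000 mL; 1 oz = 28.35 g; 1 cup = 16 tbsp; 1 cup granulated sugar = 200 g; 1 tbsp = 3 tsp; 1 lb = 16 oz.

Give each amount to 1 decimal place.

grated parmesan: 204.1 g; shredded cheddar: 33.9 g; vegetable oil: 216.0 mL; granulated sugar: 832.5 g; buttermilk: 0.2 L

Scaling factor: 18/10 = 9/5 = 1.8.
grated parmesan: 0.25 lb × 9/5 × 16 oz/lb × 28.35 g/oz ≈ 204.1 g
shredded cheddar: (2 tbsp + 2 tsp = 8/3 tbsp) × 9/5 ÷ 16 tbsp/cup × 113 g/cup = 33.9 g
vegetable oil: 4 fl oz × 9/5 × 30 mL/fl oz = 216.0 mL
granulated sugar: (2 cup + 5 tbsp = 2.3125 cup) × 9/5 × 200 g/cup = 832.5 g
buttermilk: 125 mL × 9/5 ÷ 1000 mL/L ≈ 0.2 L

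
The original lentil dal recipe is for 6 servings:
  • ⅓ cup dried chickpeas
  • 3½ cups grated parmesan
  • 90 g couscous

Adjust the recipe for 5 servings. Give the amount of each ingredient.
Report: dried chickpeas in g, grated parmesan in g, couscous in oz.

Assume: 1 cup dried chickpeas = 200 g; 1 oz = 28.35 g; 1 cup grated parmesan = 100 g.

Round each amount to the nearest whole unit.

Scaling factor: 5/6.
dried chickpeas: 1/3 cup × 5/6 × 200 g/cup ≈ 56 g
grated parmesan: 3.5 cup × 5/6 × 100 g/cup ≈ 292 g
couscous: 90 g × 5/6 ÷ 28.35 g/oz ≈ 3 oz

dried chickpeas: 56 g; grated parmesan: 292 g; couscous: 3 oz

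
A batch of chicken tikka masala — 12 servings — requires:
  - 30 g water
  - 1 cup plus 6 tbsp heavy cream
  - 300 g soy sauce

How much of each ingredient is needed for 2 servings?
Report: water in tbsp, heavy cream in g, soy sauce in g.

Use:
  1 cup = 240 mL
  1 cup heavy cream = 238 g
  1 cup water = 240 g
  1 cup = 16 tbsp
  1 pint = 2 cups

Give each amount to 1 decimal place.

water: 0.3 tbsp; heavy cream: 54.5 g; soy sauce: 50.0 g

Scaling factor: 2/12 = 1/6.
water: 30 g × 1/6 ÷ 240 g/cup × 16 tbsp/cup ≈ 0.3 tbsp
heavy cream: (1 cup + 6 tbsp = 1.375 cup) × 1/6 × 238 g/cup ≈ 54.5 g
soy sauce: 300 g × 1/6 = 50.0 g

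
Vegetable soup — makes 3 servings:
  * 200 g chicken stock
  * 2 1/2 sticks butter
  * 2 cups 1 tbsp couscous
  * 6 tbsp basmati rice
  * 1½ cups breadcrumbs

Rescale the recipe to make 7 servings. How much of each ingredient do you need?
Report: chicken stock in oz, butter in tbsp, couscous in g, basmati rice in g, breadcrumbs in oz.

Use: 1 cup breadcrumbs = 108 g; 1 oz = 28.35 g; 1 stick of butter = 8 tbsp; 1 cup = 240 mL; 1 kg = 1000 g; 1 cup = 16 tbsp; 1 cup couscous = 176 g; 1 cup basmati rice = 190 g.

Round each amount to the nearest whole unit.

chicken stock: 16 oz; butter: 47 tbsp; couscous: 847 g; basmati rice: 166 g; breadcrumbs: 13 oz

Scaling factor: 7/3.
chicken stock: 200 g × 7/3 ÷ 28.35 g/oz ≈ 16 oz
butter: 2.5 stick × 7/3 × 8 tbsp/stick ≈ 47 tbsp
couscous: (2 cup + 1 tbsp = 2.0625 cup) × 7/3 × 176 g/cup = 847 g
basmati rice: 6 tbsp × 7/3 ÷ 16 tbsp/cup × 190 g/cup ≈ 166 g
breadcrumbs: 1.5 cup × 7/3 × 108 g/cup ÷ 28.35 g/oz ≈ 13 oz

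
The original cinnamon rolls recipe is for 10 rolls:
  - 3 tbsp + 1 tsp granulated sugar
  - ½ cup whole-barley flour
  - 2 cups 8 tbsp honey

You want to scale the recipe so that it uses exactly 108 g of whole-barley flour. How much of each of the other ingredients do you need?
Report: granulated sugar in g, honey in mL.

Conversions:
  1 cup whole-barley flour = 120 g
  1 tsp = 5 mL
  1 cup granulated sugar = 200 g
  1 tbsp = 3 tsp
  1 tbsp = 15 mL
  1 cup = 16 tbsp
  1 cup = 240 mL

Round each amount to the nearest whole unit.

The original recipe has 60 g of whole-barley flour, so the scaling factor is 108 ÷ 60 = 9/5 = 1.8.
granulated sugar: (3 tbsp + 1 tsp = 10/3 tbsp) × 9/5 ÷ 16 tbsp/cup × 200 g/cup = 75 g
honey: (2 cup + 8 tbsp = 2.5 cup) × 9/5 × 240 mL/cup = 1080 mL

granulated sugar: 75 g; honey: 1080 mL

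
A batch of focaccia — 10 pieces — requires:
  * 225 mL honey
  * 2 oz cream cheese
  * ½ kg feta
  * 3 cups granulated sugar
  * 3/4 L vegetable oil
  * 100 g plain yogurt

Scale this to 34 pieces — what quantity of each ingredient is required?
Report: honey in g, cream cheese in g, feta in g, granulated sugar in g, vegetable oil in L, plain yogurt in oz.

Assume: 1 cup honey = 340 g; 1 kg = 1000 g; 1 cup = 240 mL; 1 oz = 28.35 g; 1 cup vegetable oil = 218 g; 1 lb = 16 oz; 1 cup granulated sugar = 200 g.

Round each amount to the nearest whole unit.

Scaling factor: 34/10 = 17/5 = 3.4.
honey: 225 mL × 17/5 ÷ 240 mL/cup × 340 g/cup ≈ 1084 g
cream cheese: 2 oz × 17/5 × 28.35 g/oz ≈ 193 g
feta: 0.5 kg × 17/5 × 1000 g/kg = 1700 g
granulated sugar: 3 cup × 17/5 × 200 g/cup = 2040 g
vegetable oil: 0.75 L × 17/5 ≈ 3 L
plain yogurt: 100 g × 17/5 ÷ 28.35 g/oz ≈ 12 oz

honey: 1084 g; cream cheese: 193 g; feta: 1700 g; granulated sugar: 2040 g; vegetable oil: 3 L; plain yogurt: 12 oz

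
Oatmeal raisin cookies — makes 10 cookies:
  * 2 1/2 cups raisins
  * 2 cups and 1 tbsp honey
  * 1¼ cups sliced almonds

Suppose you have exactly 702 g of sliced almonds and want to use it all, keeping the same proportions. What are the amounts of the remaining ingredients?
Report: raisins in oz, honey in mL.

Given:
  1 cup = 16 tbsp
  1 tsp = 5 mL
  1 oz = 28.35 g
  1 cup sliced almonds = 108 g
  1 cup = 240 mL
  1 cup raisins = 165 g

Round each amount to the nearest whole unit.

raisins: 76 oz; honey: 2574 mL

The original recipe has 135 g of sliced almonds, so the scaling factor is 702 ÷ 135 = 26/5 = 5.2.
raisins: 2.5 cup × 26/5 × 165 g/cup ÷ 28.35 g/oz ≈ 76 oz
honey: (2 cup + 1 tbsp = 2.0625 cup) × 26/5 × 240 mL/cup = 2574 mL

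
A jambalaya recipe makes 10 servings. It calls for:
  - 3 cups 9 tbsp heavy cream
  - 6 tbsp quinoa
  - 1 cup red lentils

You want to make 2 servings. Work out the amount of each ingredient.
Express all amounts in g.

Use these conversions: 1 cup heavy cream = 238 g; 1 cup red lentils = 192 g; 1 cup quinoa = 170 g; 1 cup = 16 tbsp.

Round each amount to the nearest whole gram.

Scaling factor: 2/10 = 1/5 = 0.2.
heavy cream: (3 cup + 9 tbsp = 3.5625 cup) × 1/5 × 238 g/cup ≈ 170 g
quinoa: 6 tbsp × 1/5 ÷ 16 tbsp/cup × 170 g/cup ≈ 13 g
red lentils: 1 cup × 1/5 × 192 g/cup ≈ 38 g

heavy cream: 170 g; quinoa: 13 g; red lentils: 38 g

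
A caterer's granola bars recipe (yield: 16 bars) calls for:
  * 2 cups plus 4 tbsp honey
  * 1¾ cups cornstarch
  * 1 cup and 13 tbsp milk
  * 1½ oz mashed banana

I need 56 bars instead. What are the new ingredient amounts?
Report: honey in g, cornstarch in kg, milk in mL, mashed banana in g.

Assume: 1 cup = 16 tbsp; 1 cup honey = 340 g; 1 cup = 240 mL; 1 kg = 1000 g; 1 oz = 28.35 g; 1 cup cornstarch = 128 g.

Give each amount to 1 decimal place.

Scaling factor: 56/16 = 7/2 = 3.5.
honey: (2 cup + 4 tbsp = 2.25 cup) × 7/2 × 340 g/cup = 2677.5 g
cornstarch: 1.75 cup × 7/2 × 128 g/cup ÷ 1000 g/kg ≈ 0.8 kg
milk: (1 cup + 13 tbsp = 1.8125 cup) × 7/2 × 240 mL/cup = 1522.5 mL
mashed banana: 1.5 oz × 7/2 × 28.35 g/oz ≈ 148.8 g

honey: 2677.5 g; cornstarch: 0.8 kg; milk: 1522.5 mL; mashed banana: 148.8 g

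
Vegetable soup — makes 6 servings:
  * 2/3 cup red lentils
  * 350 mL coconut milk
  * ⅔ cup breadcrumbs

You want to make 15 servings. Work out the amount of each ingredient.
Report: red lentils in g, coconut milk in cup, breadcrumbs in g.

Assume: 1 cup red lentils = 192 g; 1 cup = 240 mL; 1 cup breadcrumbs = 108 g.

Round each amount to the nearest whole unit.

Scaling factor: 15/6 = 5/2 = 2.5.
red lentils: 2/3 cup × 5/2 × 192 g/cup = 320 g
coconut milk: 350 mL × 5/2 ÷ 240 mL/cup ≈ 4 cup
breadcrumbs: 2/3 cup × 5/2 × 108 g/cup = 180 g

red lentils: 320 g; coconut milk: 4 cup; breadcrumbs: 180 g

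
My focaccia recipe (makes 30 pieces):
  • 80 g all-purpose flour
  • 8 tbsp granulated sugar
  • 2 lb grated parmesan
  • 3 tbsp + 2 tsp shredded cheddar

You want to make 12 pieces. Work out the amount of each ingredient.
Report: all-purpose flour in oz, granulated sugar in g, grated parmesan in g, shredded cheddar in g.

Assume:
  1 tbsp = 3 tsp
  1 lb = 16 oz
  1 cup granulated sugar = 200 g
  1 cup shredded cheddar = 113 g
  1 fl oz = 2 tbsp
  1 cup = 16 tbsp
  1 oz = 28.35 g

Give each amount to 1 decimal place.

all-purpose flour: 1.1 oz; granulated sugar: 40.0 g; grated parmesan: 362.9 g; shredded cheddar: 10.4 g

Scaling factor: 12/30 = 2/5 = 0.4.
all-purpose flour: 80 g × 2/5 ÷ 28.35 g/oz ≈ 1.1 oz
granulated sugar: 8 tbsp × 2/5 ÷ 16 tbsp/cup × 200 g/cup = 40.0 g
grated parmesan: 2 lb × 2/5 × 16 oz/lb × 28.35 g/oz ≈ 362.9 g
shredded cheddar: (3 tbsp + 2 tsp = 11/3 tbsp) × 2/5 ÷ 16 tbsp/cup × 113 g/cup ≈ 10.4 g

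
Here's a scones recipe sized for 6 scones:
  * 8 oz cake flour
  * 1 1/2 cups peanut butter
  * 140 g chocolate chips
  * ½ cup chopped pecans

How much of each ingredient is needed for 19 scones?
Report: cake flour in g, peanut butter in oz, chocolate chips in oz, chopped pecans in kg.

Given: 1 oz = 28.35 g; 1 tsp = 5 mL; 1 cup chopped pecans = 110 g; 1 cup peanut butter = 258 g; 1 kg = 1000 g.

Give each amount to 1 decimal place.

cake flour: 718.2 g; peanut butter: 43.2 oz; chocolate chips: 15.6 oz; chopped pecans: 0.2 kg

Scaling factor: 19/6.
cake flour: 8 oz × 19/6 × 28.35 g/oz = 718.2 g
peanut butter: 1.5 cup × 19/6 × 258 g/cup ÷ 28.35 g/oz ≈ 43.2 oz
chocolate chips: 140 g × 19/6 ÷ 28.35 g/oz ≈ 15.6 oz
chopped pecans: 0.5 cup × 19/6 × 110 g/cup ÷ 1000 g/kg ≈ 0.2 kg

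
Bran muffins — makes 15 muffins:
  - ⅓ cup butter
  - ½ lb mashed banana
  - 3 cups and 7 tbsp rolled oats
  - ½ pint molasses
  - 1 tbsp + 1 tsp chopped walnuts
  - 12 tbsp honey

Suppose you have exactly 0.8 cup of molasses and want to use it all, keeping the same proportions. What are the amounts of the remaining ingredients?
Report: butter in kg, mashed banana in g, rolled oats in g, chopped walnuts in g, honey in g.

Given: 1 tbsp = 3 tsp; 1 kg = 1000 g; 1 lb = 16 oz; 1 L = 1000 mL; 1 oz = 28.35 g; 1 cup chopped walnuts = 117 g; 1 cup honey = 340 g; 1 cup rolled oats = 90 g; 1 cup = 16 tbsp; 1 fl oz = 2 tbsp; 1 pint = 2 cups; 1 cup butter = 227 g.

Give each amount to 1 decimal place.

The original recipe has 1 cup of molasses, so the scaling factor is 0.8 ÷ 1 = 4/5 = 0.8.
butter: 1/3 cup × 4/5 × 227 g/cup ÷ 1000 g/kg ≈ 0.1 kg
mashed banana: 0.5 lb × 4/5 × 16 oz/lb × 28.35 g/oz ≈ 181.4 g
rolled oats: (3 cup + 7 tbsp = 3.4375 cup) × 4/5 × 90 g/cup = 247.5 g
chopped walnuts: (1 tbsp + 1 tsp = 4/3 tbsp) × 4/5 ÷ 16 tbsp/cup × 117 g/cup = 7.8 g
honey: 12 tbsp × 4/5 ÷ 16 tbsp/cup × 340 g/cup = 204.0 g

butter: 0.1 kg; mashed banana: 181.4 g; rolled oats: 247.5 g; chopped walnuts: 7.8 g; honey: 204.0 g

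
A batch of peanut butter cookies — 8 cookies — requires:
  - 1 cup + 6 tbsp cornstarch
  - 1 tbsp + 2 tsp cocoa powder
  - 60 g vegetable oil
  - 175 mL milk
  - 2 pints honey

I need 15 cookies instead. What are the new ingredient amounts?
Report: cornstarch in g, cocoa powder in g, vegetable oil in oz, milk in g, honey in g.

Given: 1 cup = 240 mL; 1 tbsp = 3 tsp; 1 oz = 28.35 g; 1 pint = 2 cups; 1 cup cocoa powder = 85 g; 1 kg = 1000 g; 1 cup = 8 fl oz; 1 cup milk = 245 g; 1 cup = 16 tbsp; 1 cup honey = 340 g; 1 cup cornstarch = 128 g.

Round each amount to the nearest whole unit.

cornstarch: 330 g; cocoa powder: 17 g; vegetable oil: 4 oz; milk: 335 g; honey: 2550 g

Scaling factor: 15/8 = 1.875.
cornstarch: (1 cup + 6 tbsp = 1.375 cup) × 15/8 × 128 g/cup = 330 g
cocoa powder: (1 tbsp + 2 tsp = 5/3 tbsp) × 15/8 ÷ 16 tbsp/cup × 85 g/cup ≈ 17 g
vegetable oil: 60 g × 15/8 ÷ 28.35 g/oz ≈ 4 oz
milk: 175 mL × 15/8 ÷ 240 mL/cup × 245 g/cup ≈ 335 g
honey: 2 pint × 15/8 × 2 cup/pint × 340 g/cup = 2550 g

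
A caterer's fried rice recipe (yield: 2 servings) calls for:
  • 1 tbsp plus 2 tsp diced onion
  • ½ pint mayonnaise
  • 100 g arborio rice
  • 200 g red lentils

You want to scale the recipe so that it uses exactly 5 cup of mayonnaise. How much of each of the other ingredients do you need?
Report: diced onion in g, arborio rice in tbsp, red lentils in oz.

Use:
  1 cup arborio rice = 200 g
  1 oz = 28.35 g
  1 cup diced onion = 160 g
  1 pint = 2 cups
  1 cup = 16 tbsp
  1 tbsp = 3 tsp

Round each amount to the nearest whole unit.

diced onion: 83 g; arborio rice: 40 tbsp; red lentils: 35 oz

The original recipe has 1 cup of mayonnaise, so the scaling factor is 5 ÷ 1 = 5.
diced onion: (1 tbsp + 2 tsp = 5/3 tbsp) × 5 ÷ 16 tbsp/cup × 160 g/cup ≈ 83 g
arborio rice: 100 g × 5 ÷ 200 g/cup × 16 tbsp/cup = 40 tbsp
red lentils: 200 g × 5 ÷ 28.35 g/oz ≈ 35 oz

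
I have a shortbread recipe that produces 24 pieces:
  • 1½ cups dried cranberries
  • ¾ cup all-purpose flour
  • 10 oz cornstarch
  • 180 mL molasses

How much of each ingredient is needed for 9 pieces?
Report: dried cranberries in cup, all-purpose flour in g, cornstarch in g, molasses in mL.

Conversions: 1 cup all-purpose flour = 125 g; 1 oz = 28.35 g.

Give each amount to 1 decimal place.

Scaling factor: 9/24 = 3/8 = 0.375.
dried cranberries: 1.5 cup × 3/8 ≈ 0.6 cup
all-purpose flour: 0.75 cup × 3/8 × 125 g/cup ≈ 35.2 g
cornstarch: 10 oz × 3/8 × 28.35 g/oz ≈ 106.3 g
molasses: 180 mL × 3/8 = 67.5 mL

dried cranberries: 0.6 cup; all-purpose flour: 35.2 g; cornstarch: 106.3 g; molasses: 67.5 mL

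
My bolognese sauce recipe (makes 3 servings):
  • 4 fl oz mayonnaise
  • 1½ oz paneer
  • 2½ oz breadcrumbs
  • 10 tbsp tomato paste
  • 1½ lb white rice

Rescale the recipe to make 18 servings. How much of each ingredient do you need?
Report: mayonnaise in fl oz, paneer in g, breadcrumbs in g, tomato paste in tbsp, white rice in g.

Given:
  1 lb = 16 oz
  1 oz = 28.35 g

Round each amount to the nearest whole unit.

Scaling factor: 18/3 = 6.
mayonnaise: 4 fl oz × 6 = 24 fl oz
paneer: 1.5 oz × 6 × 28.35 g/oz ≈ 255 g
breadcrumbs: 2.5 oz × 6 × 28.35 g/oz ≈ 425 g
tomato paste: 10 tbsp × 6 = 60 tbsp
white rice: 1.5 lb × 6 × 16 oz/lb × 28.35 g/oz ≈ 4082 g

mayonnaise: 24 fl oz; paneer: 255 g; breadcrumbs: 425 g; tomato paste: 60 tbsp; white rice: 4082 g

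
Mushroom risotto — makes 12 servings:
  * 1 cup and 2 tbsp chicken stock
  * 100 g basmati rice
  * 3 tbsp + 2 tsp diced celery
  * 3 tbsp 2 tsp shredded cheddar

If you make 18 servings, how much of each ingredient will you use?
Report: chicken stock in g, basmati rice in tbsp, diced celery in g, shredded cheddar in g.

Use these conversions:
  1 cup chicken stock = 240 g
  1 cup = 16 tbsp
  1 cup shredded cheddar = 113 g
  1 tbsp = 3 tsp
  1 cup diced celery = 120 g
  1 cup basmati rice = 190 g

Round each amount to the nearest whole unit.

chicken stock: 405 g; basmati rice: 13 tbsp; diced celery: 41 g; shredded cheddar: 39 g

Scaling factor: 18/12 = 3/2 = 1.5.
chicken stock: (1 cup + 2 tbsp = 1.125 cup) × 3/2 × 240 g/cup = 405 g
basmati rice: 100 g × 3/2 ÷ 190 g/cup × 16 tbsp/cup ≈ 13 tbsp
diced celery: (3 tbsp + 2 tsp = 11/3 tbsp) × 3/2 ÷ 16 tbsp/cup × 120 g/cup ≈ 41 g
shredded cheddar: (3 tbsp + 2 tsp = 11/3 tbsp) × 3/2 ÷ 16 tbsp/cup × 113 g/cup ≈ 39 g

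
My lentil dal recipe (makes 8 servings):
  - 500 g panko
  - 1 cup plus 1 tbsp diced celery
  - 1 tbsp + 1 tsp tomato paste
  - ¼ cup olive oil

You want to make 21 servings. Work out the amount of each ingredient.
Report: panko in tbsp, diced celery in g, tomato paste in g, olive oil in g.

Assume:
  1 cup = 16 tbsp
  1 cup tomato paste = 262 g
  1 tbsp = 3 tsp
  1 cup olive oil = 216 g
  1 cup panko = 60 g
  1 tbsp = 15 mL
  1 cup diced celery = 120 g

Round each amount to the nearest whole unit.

panko: 350 tbsp; diced celery: 335 g; tomato paste: 57 g; olive oil: 142 g

Scaling factor: 21/8 = 2.625.
panko: 500 g × 21/8 ÷ 60 g/cup × 16 tbsp/cup = 350 tbsp
diced celery: (1 cup + 1 tbsp = 1.0625 cup) × 21/8 × 120 g/cup ≈ 335 g
tomato paste: (1 tbsp + 1 tsp = 4/3 tbsp) × 21/8 ÷ 16 tbsp/cup × 262 g/cup ≈ 57 g
olive oil: 0.25 cup × 21/8 × 216 g/cup ≈ 142 g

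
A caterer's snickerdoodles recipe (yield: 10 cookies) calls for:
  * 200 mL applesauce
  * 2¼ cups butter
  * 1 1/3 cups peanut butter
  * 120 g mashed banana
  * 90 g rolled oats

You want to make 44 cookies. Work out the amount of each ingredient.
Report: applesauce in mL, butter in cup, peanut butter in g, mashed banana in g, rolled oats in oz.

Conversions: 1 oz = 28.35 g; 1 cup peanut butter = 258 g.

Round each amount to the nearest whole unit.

Scaling factor: 44/10 = 22/5 = 4.4.
applesauce: 200 mL × 22/5 = 880 mL
butter: 2.25 cup × 22/5 ≈ 10 cup
peanut butter: 4/3 cup × 22/5 × 258 g/cup ≈ 1514 g
mashed banana: 120 g × 22/5 = 528 g
rolled oats: 90 g × 22/5 ÷ 28.35 g/oz ≈ 14 oz

applesauce: 880 mL; butter: 10 cup; peanut butter: 1514 g; mashed banana: 528 g; rolled oats: 14 oz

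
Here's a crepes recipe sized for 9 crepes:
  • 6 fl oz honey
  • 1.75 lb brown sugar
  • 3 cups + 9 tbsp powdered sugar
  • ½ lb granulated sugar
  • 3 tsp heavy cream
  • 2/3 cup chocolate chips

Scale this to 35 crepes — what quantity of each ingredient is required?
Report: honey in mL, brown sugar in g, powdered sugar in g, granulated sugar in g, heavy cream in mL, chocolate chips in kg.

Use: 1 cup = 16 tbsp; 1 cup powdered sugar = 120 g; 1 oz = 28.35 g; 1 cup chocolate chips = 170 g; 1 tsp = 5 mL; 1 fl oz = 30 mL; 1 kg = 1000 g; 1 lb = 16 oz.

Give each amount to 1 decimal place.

honey: 700.0 mL; brown sugar: 3087.0 g; powdered sugar: 1662.5 g; granulated sugar: 882.0 g; heavy cream: 58.3 mL; chocolate chips: 0.4 kg

Scaling factor: 35/9.
honey: 6 fl oz × 35/9 × 30 mL/fl oz = 700.0 mL
brown sugar: 1.75 lb × 35/9 × 16 oz/lb × 28.35 g/oz = 3087.0 g
powdered sugar: (3 cup + 9 tbsp = 3.5625 cup) × 35/9 × 120 g/cup = 1662.5 g
granulated sugar: 0.5 lb × 35/9 × 16 oz/lb × 28.35 g/oz = 882.0 g
heavy cream: 3 tsp × 35/9 × 5 mL/tsp ≈ 58.3 mL
chocolate chips: 2/3 cup × 35/9 × 170 g/cup ÷ 1000 g/kg ≈ 0.4 kg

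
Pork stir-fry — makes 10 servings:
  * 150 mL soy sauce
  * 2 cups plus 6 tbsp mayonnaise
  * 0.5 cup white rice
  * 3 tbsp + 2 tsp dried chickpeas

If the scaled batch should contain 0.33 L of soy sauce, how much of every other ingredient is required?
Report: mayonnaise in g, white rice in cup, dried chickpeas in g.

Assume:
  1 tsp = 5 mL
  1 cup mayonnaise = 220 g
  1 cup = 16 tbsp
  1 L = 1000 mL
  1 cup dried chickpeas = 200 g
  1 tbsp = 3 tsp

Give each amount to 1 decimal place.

The original recipe has 0.15 L of soy sauce, so the scaling factor is 0.33 ÷ 0.15 = 11/5 = 2.2.
mayonnaise: (2 cup + 6 tbsp = 2.375 cup) × 11/5 × 220 g/cup = 1149.5 g
white rice: 0.5 cup × 11/5 = 1.1 cup
dried chickpeas: (3 tbsp + 2 tsp = 11/3 tbsp) × 11/5 ÷ 16 tbsp/cup × 200 g/cup ≈ 100.8 g

mayonnaise: 1149.5 g; white rice: 1.1 cup; dried chickpeas: 100.8 g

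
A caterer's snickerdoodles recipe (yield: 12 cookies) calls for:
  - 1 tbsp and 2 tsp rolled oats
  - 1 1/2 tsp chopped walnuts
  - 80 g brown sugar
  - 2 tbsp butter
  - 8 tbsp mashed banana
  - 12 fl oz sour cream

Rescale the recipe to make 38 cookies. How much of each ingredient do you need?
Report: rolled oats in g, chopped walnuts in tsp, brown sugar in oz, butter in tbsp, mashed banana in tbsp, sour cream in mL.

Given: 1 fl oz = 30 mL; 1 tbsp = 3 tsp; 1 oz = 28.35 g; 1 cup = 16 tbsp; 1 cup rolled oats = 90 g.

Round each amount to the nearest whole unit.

Scaling factor: 38/12 = 19/6.
rolled oats: (1 tbsp + 2 tsp = 5/3 tbsp) × 19/6 ÷ 16 tbsp/cup × 90 g/cup ≈ 30 g
chopped walnuts: 1.5 tsp × 19/6 ≈ 5 tsp
brown sugar: 80 g × 19/6 ÷ 28.35 g/oz ≈ 9 oz
butter: 2 tbsp × 19/6 ≈ 6 tbsp
mashed banana: 8 tbsp × 19/6 ≈ 25 tbsp
sour cream: 12 fl oz × 19/6 × 30 mL/fl oz = 1140 mL

rolled oats: 30 g; chopped walnuts: 5 tsp; brown sugar: 9 oz; butter: 6 tbsp; mashed banana: 25 tbsp; sour cream: 1140 mL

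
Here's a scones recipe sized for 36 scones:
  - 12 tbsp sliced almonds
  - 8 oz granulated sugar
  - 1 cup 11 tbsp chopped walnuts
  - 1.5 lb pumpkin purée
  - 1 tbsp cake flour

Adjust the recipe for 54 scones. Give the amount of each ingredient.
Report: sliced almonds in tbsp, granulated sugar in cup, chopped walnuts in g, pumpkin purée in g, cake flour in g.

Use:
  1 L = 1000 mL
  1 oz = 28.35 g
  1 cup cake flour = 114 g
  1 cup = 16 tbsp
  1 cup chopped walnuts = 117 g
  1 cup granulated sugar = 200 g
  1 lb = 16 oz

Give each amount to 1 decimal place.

Scaling factor: 54/36 = 3/2 = 1.5.
sliced almonds: 12 tbsp × 3/2 = 18.0 tbsp
granulated sugar: 8 oz × 3/2 × 28.35 g/oz ÷ 200 g/cup ≈ 1.7 cup
chopped walnuts: (1 cup + 11 tbsp = 1.6875 cup) × 3/2 × 117 g/cup ≈ 296.2 g
pumpkin purée: 1.5 lb × 3/2 × 16 oz/lb × 28.35 g/oz = 1020.6 g
cake flour: 1 tbsp × 3/2 ÷ 16 tbsp/cup × 114 g/cup ≈ 10.7 g

sliced almonds: 18.0 tbsp; granulated sugar: 1.7 cup; chopped walnuts: 296.2 g; pumpkin purée: 1020.6 g; cake flour: 10.7 g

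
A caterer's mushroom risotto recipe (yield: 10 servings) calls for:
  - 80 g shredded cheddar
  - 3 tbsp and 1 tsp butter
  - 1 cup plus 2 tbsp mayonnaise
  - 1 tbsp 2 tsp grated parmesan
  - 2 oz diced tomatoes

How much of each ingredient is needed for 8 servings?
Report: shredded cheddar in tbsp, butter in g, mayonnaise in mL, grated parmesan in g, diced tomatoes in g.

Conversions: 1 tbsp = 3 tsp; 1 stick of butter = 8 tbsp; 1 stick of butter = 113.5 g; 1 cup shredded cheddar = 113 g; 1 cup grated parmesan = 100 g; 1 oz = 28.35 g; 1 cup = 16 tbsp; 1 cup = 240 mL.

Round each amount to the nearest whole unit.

Scaling factor: 8/10 = 4/5 = 0.8.
shredded cheddar: 80 g × 4/5 ÷ 113 g/cup × 16 tbsp/cup ≈ 9 tbsp
butter: (3 tbsp + 1 tsp = 10/3 tbsp) × 4/5 ÷ 8 tbsp/stick × 113.5 g/stick ≈ 38 g
mayonnaise: (1 cup + 2 tbsp = 1.125 cup) × 4/5 × 240 mL/cup = 216 mL
grated parmesan: (1 tbsp + 2 tsp = 5/3 tbsp) × 4/5 ÷ 16 tbsp/cup × 100 g/cup ≈ 8 g
diced tomatoes: 2 oz × 4/5 × 28.35 g/oz ≈ 45 g

shredded cheddar: 9 tbsp; butter: 38 g; mayonnaise: 216 mL; grated parmesan: 8 g; diced tomatoes: 45 g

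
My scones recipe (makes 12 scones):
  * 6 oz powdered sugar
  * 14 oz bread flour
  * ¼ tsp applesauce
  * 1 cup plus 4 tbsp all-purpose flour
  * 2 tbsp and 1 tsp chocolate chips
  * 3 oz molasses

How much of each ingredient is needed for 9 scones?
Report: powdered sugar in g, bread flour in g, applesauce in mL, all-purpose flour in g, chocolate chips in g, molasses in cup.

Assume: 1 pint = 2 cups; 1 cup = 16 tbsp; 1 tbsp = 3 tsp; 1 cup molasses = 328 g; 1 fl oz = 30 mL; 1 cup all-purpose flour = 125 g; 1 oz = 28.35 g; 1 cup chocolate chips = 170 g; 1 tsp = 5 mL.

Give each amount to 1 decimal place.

powdered sugar: 127.6 g; bread flour: 297.7 g; applesauce: 0.9 mL; all-purpose flour: 117.2 g; chocolate chips: 18.6 g; molasses: 0.2 cup

Scaling factor: 9/12 = 3/4 = 0.75.
powdered sugar: 6 oz × 3/4 × 28.35 g/oz ≈ 127.6 g
bread flour: 14 oz × 3/4 × 28.35 g/oz ≈ 297.7 g
applesauce: 0.25 tsp × 3/4 × 5 mL/tsp ≈ 0.9 mL
all-purpose flour: (1 cup + 4 tbsp = 1.25 cup) × 3/4 × 125 g/cup ≈ 117.2 g
chocolate chips: (2 tbsp + 1 tsp = 7/3 tbsp) × 3/4 ÷ 16 tbsp/cup × 170 g/cup ≈ 18.6 g
molasses: 3 oz × 3/4 × 28.35 g/oz ÷ 328 g/cup ≈ 0.2 cup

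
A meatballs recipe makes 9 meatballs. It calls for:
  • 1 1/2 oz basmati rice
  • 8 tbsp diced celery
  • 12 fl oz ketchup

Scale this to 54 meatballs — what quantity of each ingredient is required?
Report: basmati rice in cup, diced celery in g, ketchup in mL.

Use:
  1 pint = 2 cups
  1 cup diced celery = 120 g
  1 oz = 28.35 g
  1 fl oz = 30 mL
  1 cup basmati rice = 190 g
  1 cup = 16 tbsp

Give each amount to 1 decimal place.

basmati rice: 1.3 cup; diced celery: 360.0 g; ketchup: 2160.0 mL

Scaling factor: 54/9 = 6.
basmati rice: 1.5 oz × 6 × 28.35 g/oz ÷ 190 g/cup ≈ 1.3 cup
diced celery: 8 tbsp × 6 ÷ 16 tbsp/cup × 120 g/cup = 360.0 g
ketchup: 12 fl oz × 6 × 30 mL/fl oz = 2160.0 mL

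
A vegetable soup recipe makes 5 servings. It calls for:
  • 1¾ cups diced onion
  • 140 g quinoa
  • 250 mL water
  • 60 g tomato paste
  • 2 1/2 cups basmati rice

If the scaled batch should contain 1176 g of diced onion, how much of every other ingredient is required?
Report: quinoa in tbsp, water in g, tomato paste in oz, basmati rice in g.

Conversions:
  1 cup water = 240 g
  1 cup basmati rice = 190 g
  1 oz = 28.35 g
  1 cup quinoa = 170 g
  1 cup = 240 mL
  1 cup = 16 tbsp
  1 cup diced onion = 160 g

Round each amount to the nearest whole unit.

The original recipe has 280 g of diced onion, so the scaling factor is 1176 ÷ 280 = 21/5 = 4.2.
quinoa: 140 g × 21/5 ÷ 170 g/cup × 16 tbsp/cup ≈ 55 tbsp
water: 250 mL × 21/5 ÷ 240 mL/cup × 240 g/cup = 1050 g
tomato paste: 60 g × 21/5 ÷ 28.35 g/oz ≈ 9 oz
basmati rice: 2.5 cup × 21/5 × 190 g/cup = 1995 g

quinoa: 55 tbsp; water: 1050 g; tomato paste: 9 oz; basmati rice: 1995 g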